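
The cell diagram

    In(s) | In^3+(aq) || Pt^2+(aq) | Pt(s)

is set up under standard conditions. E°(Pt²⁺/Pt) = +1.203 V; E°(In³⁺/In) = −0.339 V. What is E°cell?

+1.542 V

By convention the left-hand electrode in cell notation is the anode (oxidation) and the right-hand electrode is the cathode (reduction).
E°cell = E°(right) − E°(left) = +1.203 − (−0.339) = +1.542 V.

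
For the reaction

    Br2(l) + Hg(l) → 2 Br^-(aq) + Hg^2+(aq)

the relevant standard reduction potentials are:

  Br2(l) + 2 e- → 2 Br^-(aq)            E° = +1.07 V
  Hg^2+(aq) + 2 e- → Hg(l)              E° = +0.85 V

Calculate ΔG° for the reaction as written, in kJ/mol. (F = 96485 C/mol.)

In the reaction as written Br2(l) is reduced, so the Br₂/Br⁻ couple is the cathode and Hg²⁺/Hg is the anode.
E°cell = +1.07 − (+0.85) = +0.22 V; balancing electrons gives n = 2.
ΔG° = −nFE°cell = −(2)(96485)(+0.22) J/mol = −42.5 kJ/mol.

−42.5 kJ/mol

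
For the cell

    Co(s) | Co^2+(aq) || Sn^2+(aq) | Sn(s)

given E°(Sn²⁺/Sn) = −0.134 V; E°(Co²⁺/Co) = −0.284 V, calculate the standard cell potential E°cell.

+0.150 V

By convention the left-hand electrode in cell notation is the anode (oxidation) and the right-hand electrode is the cathode (reduction).
E°cell = E°(right) − E°(left) = −0.134 − (−0.284) = +0.150 V.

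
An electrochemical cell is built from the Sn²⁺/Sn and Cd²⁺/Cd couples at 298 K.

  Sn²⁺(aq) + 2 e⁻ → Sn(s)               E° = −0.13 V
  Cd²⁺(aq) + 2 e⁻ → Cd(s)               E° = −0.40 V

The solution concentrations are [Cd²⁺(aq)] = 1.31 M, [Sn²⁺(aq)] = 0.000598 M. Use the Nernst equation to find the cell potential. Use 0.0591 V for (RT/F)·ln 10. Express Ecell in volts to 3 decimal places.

+0.171 V

Since E°(Sn²⁺/Sn) > E°(Cd²⁺/Cd), Sn²⁺/Sn serves as the cathode.
E°cell = −0.13 − (−0.40) = +0.27 V, with n = 2 electrons transferred.
For the overall reaction Sn²⁺(aq) + Cd(s) → Sn(s) + Cd²⁺(aq), Q = [Cd²⁺(aq)] / [Sn²⁺(aq)] = 2.19×10^3, giving log Q = 3.341.
E = E° − (0.0591/n)·log Q = +0.27 − (0.0591/2)(3.341) = +0.171 V.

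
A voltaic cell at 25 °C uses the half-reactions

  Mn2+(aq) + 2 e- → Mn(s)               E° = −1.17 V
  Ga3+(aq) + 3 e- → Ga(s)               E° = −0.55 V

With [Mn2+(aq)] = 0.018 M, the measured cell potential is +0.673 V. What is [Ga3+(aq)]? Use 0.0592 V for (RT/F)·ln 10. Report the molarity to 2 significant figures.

With Ga³⁺/Ga at the cathode and Mn²⁺/Mn at the anode, E°cell = −0.55 − (−1.17) = +0.62 V (n = 6).
Rearranging E = E° − (0.0592/n)·log Q gives log Q = 6(+0.62 − (+0.673))/0.0592 = −5.372.
The balanced reaction is 2 Ga3+(aq) + 3 Mn(s) → 2 Ga(s) + 3 Mn2+(aq), so Q = [Mn2+(aq)]^3 / [Ga3+(aq)]^2.
Substituting the known concentrations and solving, log [Ga3+(aq)] = 0.069 and [Ga3+(aq)] = 1.2 M.

1.2 M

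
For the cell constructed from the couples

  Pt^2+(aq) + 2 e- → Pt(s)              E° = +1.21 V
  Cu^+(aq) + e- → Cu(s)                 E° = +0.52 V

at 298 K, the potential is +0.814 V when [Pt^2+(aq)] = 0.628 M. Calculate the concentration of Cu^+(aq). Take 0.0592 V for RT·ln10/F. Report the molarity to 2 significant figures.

The Pt²⁺/Pt couple has the larger reduction potential, so it is the cathode: E°cell = +1.21 − (+0.52) = +0.69 V and n = 2.
Since E = E° − (0.0592/n)·log Q, log Q = n(E° − E)/0.0592 = −4.189.
For Pt^2+(aq) + 2 Cu(s) → Pt(s) + 2 Cu^+(aq), the reaction quotient is Q = [Cu^+(aq)]^2 / [Pt^2+(aq)].
Solving for the unknown gives log [Cu^+(aq)] = −2.196, so [Cu^+(aq)] ≈ 0.0064 M.

0.0064 M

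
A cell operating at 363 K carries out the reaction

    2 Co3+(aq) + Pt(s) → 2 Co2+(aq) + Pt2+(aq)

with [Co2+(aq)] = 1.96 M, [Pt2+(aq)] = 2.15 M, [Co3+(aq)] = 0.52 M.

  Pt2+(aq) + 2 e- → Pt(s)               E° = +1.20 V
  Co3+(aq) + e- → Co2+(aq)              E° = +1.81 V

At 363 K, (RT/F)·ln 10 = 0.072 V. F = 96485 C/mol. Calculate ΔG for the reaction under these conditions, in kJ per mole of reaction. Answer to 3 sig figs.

−107 kJ/mol

With Co³⁺/Co²⁺ reduced at the cathode, E°cell = +1.81 − (+1.20) = +0.61 V and n = 2.
Here Q = ([Co2+(aq)]^2·[Pt2+(aq)]) / [Co3+(aq)]^2 = 30.5 (log Q = 1.485), giving E = +0.61 − (0.072/2)·(1.485) = +0.5565 V.
ΔG = −nFE = −(2)(96485)(+0.5565) J/mol = −107 kJ/mol.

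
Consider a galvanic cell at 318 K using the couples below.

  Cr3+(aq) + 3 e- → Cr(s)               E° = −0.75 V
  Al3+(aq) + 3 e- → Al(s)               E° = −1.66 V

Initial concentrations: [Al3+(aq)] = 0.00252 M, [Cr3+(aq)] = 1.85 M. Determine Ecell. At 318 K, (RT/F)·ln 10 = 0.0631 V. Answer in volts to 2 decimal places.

The Cr³⁺/Cr couple has the more positive E°, so it is the cathode; Al³⁺/Al is the anode.
The standard potential is −0.75 − (−1.66) = +0.91 V and the balanced reaction transfers n = 3 electrons.
The balanced reaction is Cr3+(aq) + Al(s) → Cr(s) + Al3+(aq), so Q = [Al3+(aq)] / [Cr3+(aq)] = 0.00136 and log Q = −2.866.
E = E° − (0.0631/n)·log Q = +0.91 − (0.0631/3)(−2.866) = +0.97 V.

+0.97 V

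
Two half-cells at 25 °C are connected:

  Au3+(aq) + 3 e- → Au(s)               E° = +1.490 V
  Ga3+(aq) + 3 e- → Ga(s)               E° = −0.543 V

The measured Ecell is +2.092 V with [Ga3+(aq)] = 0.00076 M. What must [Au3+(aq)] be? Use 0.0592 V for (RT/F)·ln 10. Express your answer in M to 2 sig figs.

With Au³⁺/Au at the cathode and Ga³⁺/Ga at the anode, E°cell = +1.490 − (−0.543) = +2.033 V (n = 3).
Rearranging E = E° − (0.0592/n)·log Q gives log Q = 3(+2.033 − (+2.092))/0.0592 = −2.990.
The balanced reaction is Au3+(aq) + Ga(s) → Au(s) + Ga3+(aq), so Q = [Ga3+(aq)] / [Au3+(aq)].
Substituting the known concentrations and solving, log [Au3+(aq)] = −0.129 and [Au3+(aq)] = 0.74 M.

0.74 M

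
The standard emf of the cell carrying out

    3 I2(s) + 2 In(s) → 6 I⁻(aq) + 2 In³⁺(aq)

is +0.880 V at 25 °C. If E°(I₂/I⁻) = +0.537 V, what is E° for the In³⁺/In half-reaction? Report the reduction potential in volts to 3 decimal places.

−0.343 V

In the reaction as written the I₂/I⁻ couple is reduced (cathode) and In³⁺/In is oxidized (anode), so E°cell = E°(I₂/I⁻) − E°(In³⁺/In).
E°(In³⁺/In) = E°(cathode) − E°cell = +0.537 − (+0.880) = −0.343 V.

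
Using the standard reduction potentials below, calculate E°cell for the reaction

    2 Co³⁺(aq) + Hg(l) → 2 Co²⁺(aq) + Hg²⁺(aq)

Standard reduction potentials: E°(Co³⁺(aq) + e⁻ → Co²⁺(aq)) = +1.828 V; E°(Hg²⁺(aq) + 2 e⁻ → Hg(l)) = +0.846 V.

In the reaction as written, Co³⁺(aq) is reduced (cathode) and Hg²⁺(aq) is produced by oxidation at the anode.
E°cell = E°(cathode) − E°(anode) = +1.828 − (+0.846) = +0.982 V.
The positive value indicates the reaction is spontaneous as written.

+0.982 V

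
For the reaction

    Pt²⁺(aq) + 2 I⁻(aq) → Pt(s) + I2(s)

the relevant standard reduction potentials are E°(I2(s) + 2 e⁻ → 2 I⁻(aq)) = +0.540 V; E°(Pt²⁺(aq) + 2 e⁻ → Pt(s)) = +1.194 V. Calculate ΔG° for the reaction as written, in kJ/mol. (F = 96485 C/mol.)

−126 kJ/mol

In the reaction as written Pt²⁺(aq) is reduced, so the Pt²⁺/Pt couple is the cathode and I₂/I⁻ is the anode.
E°cell = +1.194 − (+0.540) = +0.654 V; balancing electrons gives n = 2.
ΔG° = −nFE°cell = −(2)(96485)(+0.654) J/mol = −126 kJ/mol.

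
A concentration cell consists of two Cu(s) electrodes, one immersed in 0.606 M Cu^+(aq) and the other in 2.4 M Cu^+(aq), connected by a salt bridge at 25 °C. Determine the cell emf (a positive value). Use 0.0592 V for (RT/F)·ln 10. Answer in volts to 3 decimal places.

0.035 V

For a concentration cell E°cell = 0, since both electrodes use the same couple.
The compartment with the higher Cu^+(aq) concentration (2.4 M) acts as the cathode; ions are reduced there and produced at the dilute (0.606 M) anode.
With n = 1, Ecell = −(0.0592/1)·log([dilute]/[conc]) = −(0.0592/1)·log(0.606/2.4) = +0.035 V.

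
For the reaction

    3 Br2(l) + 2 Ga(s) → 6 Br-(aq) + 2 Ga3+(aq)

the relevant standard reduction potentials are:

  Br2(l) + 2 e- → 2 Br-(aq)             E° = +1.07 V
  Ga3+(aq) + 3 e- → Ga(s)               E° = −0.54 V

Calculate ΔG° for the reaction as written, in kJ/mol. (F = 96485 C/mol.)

In the reaction as written Br2(l) is reduced, so the Br₂/Br⁻ couple is the cathode and Ga³⁺/Ga is the anode.
E°cell = +1.07 − (−0.54) = +1.61 V; balancing electrons gives n = 6.
ΔG° = −nFE°cell = −(6)(96485)(+1.61) J/mol = −932 kJ/mol.

−932 kJ/mol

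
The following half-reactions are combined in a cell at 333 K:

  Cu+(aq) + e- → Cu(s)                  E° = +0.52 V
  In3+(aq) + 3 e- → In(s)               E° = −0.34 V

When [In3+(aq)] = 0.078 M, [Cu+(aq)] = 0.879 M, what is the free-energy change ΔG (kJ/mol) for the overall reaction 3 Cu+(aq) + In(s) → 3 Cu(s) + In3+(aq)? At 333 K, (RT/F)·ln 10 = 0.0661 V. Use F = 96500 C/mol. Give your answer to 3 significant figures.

−255 kJ/mol

E°cell = +0.52 − (−0.34) = +0.86 V; the balanced reaction transfers n = 3 electrons.
Here Q = [In3+(aq)] / [Cu+(aq)]^3 = 0.115 (log Q = −0.940), giving E = +0.86 − (0.0661/3)·(−0.940) = +0.8807 V.
Finally ΔG = −nFE = −(3)(96500 C/mol)(+0.8807 V) = −255 kJ/mol.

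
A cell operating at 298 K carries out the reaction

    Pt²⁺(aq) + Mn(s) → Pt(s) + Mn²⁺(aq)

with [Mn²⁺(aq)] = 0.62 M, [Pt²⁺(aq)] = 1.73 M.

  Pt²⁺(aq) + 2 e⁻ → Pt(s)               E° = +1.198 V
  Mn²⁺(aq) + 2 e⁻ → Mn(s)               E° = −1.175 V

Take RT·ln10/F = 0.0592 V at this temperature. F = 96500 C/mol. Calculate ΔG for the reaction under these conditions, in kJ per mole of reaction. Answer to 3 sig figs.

−461 kJ/mol

The standard cell potential is +1.198 − (−1.175) = +2.373 V, with n = 2 electrons in the balanced equation.
The reaction quotient is [Mn²⁺(aq)] / [Pt²⁺(aq)] = 0.358; by Nernst, E = +2.373 − (0.0592/2)(−0.446) = +2.3862 V.
Finally ΔG = −nFE = −(2)(96500 C/mol)(+2.3862 V) = −461 kJ/mol.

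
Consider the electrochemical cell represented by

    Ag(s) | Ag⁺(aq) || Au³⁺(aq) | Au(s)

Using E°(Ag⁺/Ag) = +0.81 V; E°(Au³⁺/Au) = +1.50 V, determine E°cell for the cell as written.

By convention the left-hand electrode in cell notation is the anode (oxidation) and the right-hand electrode is the cathode (reduction).
E°cell = E°(right) − E°(left) = +1.50 − (+0.81) = +0.69 V.

+0.69 V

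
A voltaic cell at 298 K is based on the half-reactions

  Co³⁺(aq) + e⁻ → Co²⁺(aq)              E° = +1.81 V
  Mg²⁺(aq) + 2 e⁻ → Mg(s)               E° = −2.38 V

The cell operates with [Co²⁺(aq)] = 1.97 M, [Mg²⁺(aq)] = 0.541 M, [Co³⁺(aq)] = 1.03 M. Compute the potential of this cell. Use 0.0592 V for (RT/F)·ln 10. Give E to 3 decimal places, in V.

Co³⁺/Co²⁺ is reduced (cathode, E° = +1.81 V) and Mg²⁺/Mg is oxidized (anode).
The standard potential is +1.81 − (−2.38) = +4.19 V and the balanced reaction transfers n = 2 electrons.
The balanced reaction is 2 Co³⁺(aq) + Mg(s) → 2 Co²⁺(aq) + Mg²⁺(aq), so Q = ([Co²⁺(aq)]^2·[Mg²⁺(aq)]) / [Co³⁺(aq)]^2 = 1.98 and log Q = 0.296.
By the Nernst equation, E = +4.19 − (0.0592/2)·(0.296) = +4.181 V.

+4.181 V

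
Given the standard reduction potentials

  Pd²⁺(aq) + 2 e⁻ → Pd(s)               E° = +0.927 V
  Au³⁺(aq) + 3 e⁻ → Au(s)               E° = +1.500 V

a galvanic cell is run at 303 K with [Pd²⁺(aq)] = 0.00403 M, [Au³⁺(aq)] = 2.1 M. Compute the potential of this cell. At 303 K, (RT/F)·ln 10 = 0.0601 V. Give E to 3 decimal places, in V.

+0.651 V

Au³⁺/Au is reduced (cathode, E° = +1.500 V) and Pd²⁺/Pd is oxidized (anode).
E°cell = +1.500 − (+0.927) = +0.573 V, with n = 6 electrons transferred.
Balancing gives 2 Au³⁺(aq) + 3 Pd(s) → 2 Au(s) + 3 Pd²⁺(aq); hence Q = [Pd²⁺(aq)]^3 / [Au³⁺(aq)]^2 = 1.48×10^−8 (log Q = −7.829).
By the Nernst equation, E = +0.573 − (0.0601/6)·(−7.829) = +0.651 V.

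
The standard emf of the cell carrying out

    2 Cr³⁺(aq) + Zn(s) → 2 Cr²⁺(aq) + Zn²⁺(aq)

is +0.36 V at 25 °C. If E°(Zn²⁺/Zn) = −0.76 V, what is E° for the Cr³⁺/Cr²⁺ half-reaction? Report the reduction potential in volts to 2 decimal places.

−0.40 V

In the reaction as written the Cr³⁺/Cr²⁺ couple is reduced (cathode) and Zn²⁺/Zn is oxidized (anode), so E°cell = E°(Cr³⁺/Cr²⁺) − E°(Zn²⁺/Zn).
E°(Cr³⁺/Cr²⁺) = E°cell + E°(anode) = +0.36 + (−0.76) = −0.40 V.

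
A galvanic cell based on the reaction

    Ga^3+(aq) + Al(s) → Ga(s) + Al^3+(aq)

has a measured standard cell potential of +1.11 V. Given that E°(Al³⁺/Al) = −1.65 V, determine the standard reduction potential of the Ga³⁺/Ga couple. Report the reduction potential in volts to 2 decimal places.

−0.54 V

In the reaction as written the Ga³⁺/Ga couple is reduced (cathode) and Al³⁺/Al is oxidized (anode), so E°cell = E°(Ga³⁺/Ga) − E°(Al³⁺/Al).
E°(Ga³⁺/Ga) = E°cell + E°(anode) = +1.11 + (−1.65) = −0.54 V.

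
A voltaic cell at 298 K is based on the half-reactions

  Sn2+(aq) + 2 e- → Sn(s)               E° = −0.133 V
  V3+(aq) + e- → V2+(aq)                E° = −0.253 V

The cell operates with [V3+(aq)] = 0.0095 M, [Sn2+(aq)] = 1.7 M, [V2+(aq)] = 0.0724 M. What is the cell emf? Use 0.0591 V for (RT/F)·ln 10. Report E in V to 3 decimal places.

Since E°(Sn²⁺/Sn) > E°(V³⁺/V²⁺), Sn²⁺/Sn serves as the cathode.
E°cell = −0.133 − (−0.253) = +0.120 V, with n = 2 electrons transferred.
The balanced reaction is Sn2+(aq) + 2 V2+(aq) → Sn(s) + 2 V3+(aq), so Q = [V3+(aq)]^2 / ([Sn2+(aq)]·[V2+(aq)]^2) = 0.0101 and log Q = −1.994.
E = E° − (0.0591/n)·log Q = +0.120 − (0.0591/2)(−1.994) = +0.179 V.

+0.179 V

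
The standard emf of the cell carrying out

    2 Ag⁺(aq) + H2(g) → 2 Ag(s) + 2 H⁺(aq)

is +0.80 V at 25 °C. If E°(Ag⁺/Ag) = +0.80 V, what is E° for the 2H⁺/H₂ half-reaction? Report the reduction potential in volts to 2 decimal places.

In the reaction as written the Ag⁺/Ag couple is reduced (cathode) and 2H⁺/H₂ is oxidized (anode), so E°cell = E°(Ag⁺/Ag) − E°(2H⁺/H₂).
E°(2H⁺/H₂) = E°(cathode) − E°cell = +0.80 − (+0.80) = +0.00 V.

+0.00 V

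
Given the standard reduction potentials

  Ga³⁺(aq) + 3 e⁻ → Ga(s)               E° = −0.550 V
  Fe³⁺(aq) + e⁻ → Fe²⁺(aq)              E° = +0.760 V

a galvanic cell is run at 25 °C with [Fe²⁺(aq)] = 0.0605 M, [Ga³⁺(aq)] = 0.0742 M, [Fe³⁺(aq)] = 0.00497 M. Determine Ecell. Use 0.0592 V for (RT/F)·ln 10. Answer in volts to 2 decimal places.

+1.27 V

Since E°(Fe³⁺/Fe²⁺) > E°(Ga³⁺/Ga), Fe³⁺/Fe²⁺ serves as the cathode.
E°cell = +0.760 − (−0.550) = +1.310 V, with n = 3 electrons transferred.
Balancing gives 3 Fe³⁺(aq) + Ga(s) → 3 Fe²⁺(aq) + Ga³⁺(aq); hence Q = ([Fe²⁺(aq)]^3·[Ga³⁺(aq)]) / [Fe³⁺(aq)]^3 = 134 (log Q = 2.127).
Applying E = E° − (RT ln10/nF)·log Q gives +1.310 − (0.0592/3)(2.127) = +1.27 V.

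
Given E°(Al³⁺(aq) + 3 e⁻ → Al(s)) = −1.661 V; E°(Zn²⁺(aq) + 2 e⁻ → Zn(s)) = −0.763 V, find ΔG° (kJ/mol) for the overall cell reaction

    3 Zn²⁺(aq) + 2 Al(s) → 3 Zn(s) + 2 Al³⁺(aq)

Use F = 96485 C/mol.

In the reaction as written Zn²⁺(aq) is reduced, so the Zn²⁺/Zn couple is the cathode and Al³⁺/Al is the anode.
E°cell = −0.763 − (−1.661) = +0.898 V; balancing electrons gives n = 6.
ΔG° = −nFE°cell = −(6)(96485)(+0.898) J/mol = −520 kJ/mol.

−520 kJ/mol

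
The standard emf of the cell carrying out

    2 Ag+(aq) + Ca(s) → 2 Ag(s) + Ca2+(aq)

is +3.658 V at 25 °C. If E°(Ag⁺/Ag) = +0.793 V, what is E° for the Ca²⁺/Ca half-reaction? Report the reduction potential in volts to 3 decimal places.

−2.865 V

In the reaction as written the Ag⁺/Ag couple is reduced (cathode) and Ca²⁺/Ca is oxidized (anode), so E°cell = E°(Ag⁺/Ag) − E°(Ca²⁺/Ca).
E°(Ca²⁺/Ca) = E°(cathode) − E°cell = +0.793 − (+3.658) = −2.865 V.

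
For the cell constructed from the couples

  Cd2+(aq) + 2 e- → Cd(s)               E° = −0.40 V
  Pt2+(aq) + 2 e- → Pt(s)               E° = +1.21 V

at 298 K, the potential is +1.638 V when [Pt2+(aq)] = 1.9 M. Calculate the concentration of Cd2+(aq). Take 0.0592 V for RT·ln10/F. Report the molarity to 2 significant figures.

0.22 M

Pt²⁺/Pt is the cathode (higher E°); E°cell = +1.21 − (−0.40) = +1.61 V with n = 2.
From the Nernst equation, log Q = n(E° − E)/0.0592 = 2·(+1.61 − (+1.638))/0.0592 = −0.946.
The balanced reaction is Pt2+(aq) + Cd(s) → Pt(s) + Cd2+(aq), so Q = [Cd2+(aq)] / [Pt2+(aq)].
Solving for the unknown gives log [Cd2+(aq)] = −0.667, so [Cd2+(aq)] ≈ 0.22 M.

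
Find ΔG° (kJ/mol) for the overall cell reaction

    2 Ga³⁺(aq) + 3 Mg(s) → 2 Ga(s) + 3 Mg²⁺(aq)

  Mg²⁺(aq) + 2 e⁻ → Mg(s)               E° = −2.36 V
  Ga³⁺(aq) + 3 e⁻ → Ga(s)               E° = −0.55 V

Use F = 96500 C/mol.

−1048 kJ/mol

In the reaction as written Ga³⁺(aq) is reduced, so the Ga³⁺/Ga couple is the cathode and Mg²⁺/Mg is the anode.
E°cell = −0.55 − (−2.36) = +1.81 V; balancing electrons gives n = 6.
ΔG° = −nFE°cell = −(6)(96500)(+1.81) J/mol = −1048 kJ/mol.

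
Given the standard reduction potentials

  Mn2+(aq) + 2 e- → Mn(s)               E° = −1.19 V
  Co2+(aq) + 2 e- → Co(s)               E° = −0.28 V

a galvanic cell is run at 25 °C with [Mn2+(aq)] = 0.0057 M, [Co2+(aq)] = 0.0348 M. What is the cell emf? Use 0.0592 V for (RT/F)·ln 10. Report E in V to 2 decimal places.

+0.93 V

Since E°(Co²⁺/Co) > E°(Mn²⁺/Mn), Co²⁺/Co serves as the cathode.
E°cell = −0.28 − (−1.19) = +0.91 V, with n = 2 electrons transferred.
The balanced reaction is Co2+(aq) + Mn(s) → Co(s) + Mn2+(aq), so Q = [Mn2+(aq)] / [Co2+(aq)] = 0.164 and log Q = −0.786.
E = E° − (0.0592/n)·log Q = +0.91 − (0.0592/2)(−0.786) = +0.93 V.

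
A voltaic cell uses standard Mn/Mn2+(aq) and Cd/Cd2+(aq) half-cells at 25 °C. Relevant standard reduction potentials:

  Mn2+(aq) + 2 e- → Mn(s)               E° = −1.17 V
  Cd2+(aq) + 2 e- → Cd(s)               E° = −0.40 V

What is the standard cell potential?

+0.77 V

Of the two couples in this cell, the one with the more positive reduction potential is reduced at the cathode: here that is Cd²⁺/Cd (−0.40 V); Mn²⁺/Mn (−1.17 V) is the anode.
E°cell = E°(cathode) − E°(anode) = −0.40 − (−1.17) = +0.77 V.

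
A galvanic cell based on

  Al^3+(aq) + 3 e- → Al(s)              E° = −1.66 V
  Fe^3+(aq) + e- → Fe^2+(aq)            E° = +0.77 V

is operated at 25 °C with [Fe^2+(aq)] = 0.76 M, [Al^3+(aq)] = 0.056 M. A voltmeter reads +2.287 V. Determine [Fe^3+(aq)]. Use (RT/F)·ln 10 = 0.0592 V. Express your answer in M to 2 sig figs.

Fe³⁺/Fe²⁺ is the cathode (higher E°); E°cell = +0.77 − (−1.66) = +2.43 V with n = 3.
Rearranging E = E° − (0.0592/n)·log Q gives log Q = 3(+2.43 − (+2.287))/0.0592 = 7.247.
The balanced reaction is 3 Fe^3+(aq) + Al(s) → 3 Fe^2+(aq) + Al^3+(aq), so Q = ([Fe^2+(aq)]^3·[Al^3+(aq)]) / [Fe^3+(aq)]^3.
Solving for the unknown gives log [Fe^3+(aq)] = −2.952, so [Fe^3+(aq)] ≈ 0.0011 M.

0.0011 M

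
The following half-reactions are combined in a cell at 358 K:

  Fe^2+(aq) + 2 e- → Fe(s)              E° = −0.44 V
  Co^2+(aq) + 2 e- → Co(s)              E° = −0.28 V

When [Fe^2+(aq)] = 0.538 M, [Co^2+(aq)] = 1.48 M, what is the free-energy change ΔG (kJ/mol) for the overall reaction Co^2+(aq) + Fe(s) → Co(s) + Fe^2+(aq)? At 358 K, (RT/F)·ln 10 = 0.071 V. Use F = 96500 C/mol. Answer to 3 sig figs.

−33.9 kJ/mol

With Co²⁺/Co reduced at the cathode, E°cell = −0.28 − (−0.44) = +0.16 V and n = 2.
Here Q = [Fe^2+(aq)] / [Co^2+(aq)] = 0.364 (log Q = −0.439), giving E = +0.16 − (0.071/2)·(−0.439) = +0.1756 V.
Then ΔG = −nFE = −2 × 96500 × +0.1756 J/mol = −33.9 kJ/mol.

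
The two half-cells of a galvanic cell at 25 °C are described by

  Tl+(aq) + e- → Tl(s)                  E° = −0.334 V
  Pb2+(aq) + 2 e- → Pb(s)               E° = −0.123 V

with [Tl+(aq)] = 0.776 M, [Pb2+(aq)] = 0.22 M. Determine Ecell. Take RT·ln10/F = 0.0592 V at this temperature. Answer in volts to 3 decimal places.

+0.198 V

Since E°(Pb²⁺/Pb) > E°(Tl⁺/Tl), Pb²⁺/Pb serves as the cathode.
E°cell = −0.123 − (−0.334) = +0.211 V, with n = 2 electrons transferred.
The balanced reaction is Pb2+(aq) + 2 Tl(s) → Pb(s) + 2 Tl+(aq), so Q = [Tl+(aq)]^2 / [Pb2+(aq)] = 2.74 and log Q = 0.437.
Applying E = E° − (RT ln10/nF)·log Q gives +0.211 − (0.0592/2)(0.437) = +0.198 V.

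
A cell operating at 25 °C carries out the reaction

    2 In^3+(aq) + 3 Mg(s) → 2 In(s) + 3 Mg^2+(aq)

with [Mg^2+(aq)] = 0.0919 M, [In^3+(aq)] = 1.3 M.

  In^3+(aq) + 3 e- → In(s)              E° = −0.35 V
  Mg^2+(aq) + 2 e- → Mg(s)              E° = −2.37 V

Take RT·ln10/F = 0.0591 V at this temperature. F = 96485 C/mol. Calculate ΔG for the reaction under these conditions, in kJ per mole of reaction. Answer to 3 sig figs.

−1190 kJ/mol

With In³⁺/In reduced at the cathode, E°cell = −0.35 − (−2.37) = +2.02 V and n = 6.
Q = [Mg^2+(aq)]^3 / [In^3+(aq)]^2 = 0.000459, so log Q = −3.338 and E = +2.02 − (0.0591/6)(−3.338) = +2.0529 V.
Then ΔG = −nFE = −6 × 96485 × +2.0529 J/mol = −1190 kJ/mol.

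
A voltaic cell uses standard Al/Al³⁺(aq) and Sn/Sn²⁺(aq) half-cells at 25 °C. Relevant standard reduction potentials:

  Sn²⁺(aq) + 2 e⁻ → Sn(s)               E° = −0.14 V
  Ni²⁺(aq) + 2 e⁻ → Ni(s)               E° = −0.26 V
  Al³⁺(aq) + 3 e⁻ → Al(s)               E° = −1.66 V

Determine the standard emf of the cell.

The Sn²⁺/Sn couple has the higher E°, so Sn ion is reduced (cathode) and Al is oxidized (anode).
E°cell = E°(cathode) − E°(anode) = −0.14 − (−1.66) = +1.52 V.

+1.52 V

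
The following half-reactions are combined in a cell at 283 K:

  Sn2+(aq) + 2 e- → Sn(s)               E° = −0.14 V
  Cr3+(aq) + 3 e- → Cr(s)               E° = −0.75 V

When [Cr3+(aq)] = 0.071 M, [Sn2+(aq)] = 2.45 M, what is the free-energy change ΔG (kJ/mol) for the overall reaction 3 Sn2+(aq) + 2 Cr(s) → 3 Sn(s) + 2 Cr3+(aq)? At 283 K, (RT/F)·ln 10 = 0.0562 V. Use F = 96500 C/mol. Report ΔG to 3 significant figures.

−372 kJ/mol

The standard cell potential is −0.14 − (−0.75) = +0.61 V, with n = 6 electrons in the balanced equation.
Q = [Cr3+(aq)]^2 / [Sn2+(aq)]^3 = 0.000343, so log Q = −3.465 and E = +0.61 − (0.0562/6)(−3.465) = +0.6425 V.
Finally ΔG = −nFE = −(6)(96500 C/mol)(+0.6425 V) = −372 kJ/mol.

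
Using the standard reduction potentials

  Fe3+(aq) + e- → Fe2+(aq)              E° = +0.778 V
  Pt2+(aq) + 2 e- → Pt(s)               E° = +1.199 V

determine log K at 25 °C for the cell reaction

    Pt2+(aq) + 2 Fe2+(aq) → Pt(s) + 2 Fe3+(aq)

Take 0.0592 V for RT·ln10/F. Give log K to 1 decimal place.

log K = 14.2

The Pt²⁺/Pt couple is reduced (cathode); E°cell = +1.199 − (+0.778) = +0.421 V with n = 2.
At equilibrium E = 0, so log K = nE°cell / 0.0592 = (2)(+0.421) / 0.0592 = 14.2.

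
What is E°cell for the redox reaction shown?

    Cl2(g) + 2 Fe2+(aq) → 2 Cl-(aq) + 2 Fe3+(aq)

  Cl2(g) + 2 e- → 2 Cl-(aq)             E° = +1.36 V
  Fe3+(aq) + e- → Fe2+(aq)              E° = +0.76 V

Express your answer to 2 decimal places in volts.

Cl2(g) gains electrons, so the Cl₂/Cl⁻ couple is the cathode; the Fe³⁺/Fe²⁺ couple is the anode.
E°cell = E°(cathode) − E°(anode) = +1.36 − (+0.76) = +0.60 V.
The positive value indicates the reaction is spontaneous as written.

+0.60 V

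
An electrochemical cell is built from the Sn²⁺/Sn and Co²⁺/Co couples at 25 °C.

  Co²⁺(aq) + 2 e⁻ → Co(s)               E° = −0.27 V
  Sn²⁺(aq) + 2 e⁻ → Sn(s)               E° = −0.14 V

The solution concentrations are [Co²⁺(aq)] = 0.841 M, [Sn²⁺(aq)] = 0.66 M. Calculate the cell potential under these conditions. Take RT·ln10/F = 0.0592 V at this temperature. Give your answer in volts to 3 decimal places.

+0.127 V

Sn²⁺/Sn is reduced (cathode, E° = −0.14 V) and Co²⁺/Co is oxidized (anode).
E°cell = E°cat − E°an = −0.14 − (−0.27) = +0.13 V; n = 2.
Balancing gives Sn²⁺(aq) + Co(s) → Sn(s) + Co²⁺(aq); hence Q = [Co²⁺(aq)] / [Sn²⁺(aq)] = 1.27 (log Q = 0.105).
By the Nernst equation, E = +0.13 − (0.0592/2)·(0.105) = +0.127 V.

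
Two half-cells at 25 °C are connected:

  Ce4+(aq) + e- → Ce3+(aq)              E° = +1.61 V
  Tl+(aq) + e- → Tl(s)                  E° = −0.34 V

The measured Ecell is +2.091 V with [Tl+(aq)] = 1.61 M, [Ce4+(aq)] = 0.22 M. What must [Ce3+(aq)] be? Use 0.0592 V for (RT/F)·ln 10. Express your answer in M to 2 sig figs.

0.00057 M

With Ce⁴⁺/Ce³⁺ at the cathode and Tl⁺/Tl at the anode, E°cell = +1.61 − (−0.34) = +1.95 V (n = 1).
Rearranging E = E° − (0.0592/n)·log Q gives log Q = 1(+1.95 − (+2.091))/0.0592 = −2.382.
Balancing electrons gives Ce4+(aq) + Tl(s) → Ce3+(aq) + Tl+(aq); thus Q = ([Ce3+(aq)]·[Tl+(aq)]) / [Ce4+(aq)].
Isolating [Ce3+(aq)] in Q = 10^{−2.382} yields log [Ce3+(aq)] = −3.246, i.e. 0.00057 M.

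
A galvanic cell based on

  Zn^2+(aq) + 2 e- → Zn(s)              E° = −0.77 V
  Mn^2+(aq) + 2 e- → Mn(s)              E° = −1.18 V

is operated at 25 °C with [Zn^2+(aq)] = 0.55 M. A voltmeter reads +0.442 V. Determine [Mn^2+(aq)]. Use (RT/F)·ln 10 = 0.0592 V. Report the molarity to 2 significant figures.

0.046 M

Zn²⁺/Zn is the cathode (higher E°); E°cell = −0.77 − (−1.18) = +0.41 V with n = 2.
From the Nernst equation, log Q = n(E° − E)/0.0592 = 2·(+0.41 − (+0.442))/0.0592 = −1.081.
For Zn^2+(aq) + Mn(s) → Zn(s) + Mn^2+(aq), the reaction quotient is Q = [Mn^2+(aq)] / [Zn^2+(aq)].
Solving for the unknown gives log [Mn^2+(aq)] = −1.341, so [Mn^2+(aq)] ≈ 0.046 M.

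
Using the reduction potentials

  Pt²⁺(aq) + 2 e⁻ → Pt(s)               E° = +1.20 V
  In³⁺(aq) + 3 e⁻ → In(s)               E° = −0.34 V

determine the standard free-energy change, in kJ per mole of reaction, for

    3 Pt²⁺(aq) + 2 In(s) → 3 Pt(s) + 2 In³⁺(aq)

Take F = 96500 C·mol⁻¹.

−892 kJ/mol

In the reaction as written Pt²⁺(aq) is reduced, so the Pt²⁺/Pt couple is the cathode and In³⁺/In is the anode.
E°cell = +1.20 − (−0.34) = +1.54 V; balancing electrons gives n = 6.
ΔG° = −nFE°cell = −(6)(96500)(+1.54) J/mol = −892 kJ/mol.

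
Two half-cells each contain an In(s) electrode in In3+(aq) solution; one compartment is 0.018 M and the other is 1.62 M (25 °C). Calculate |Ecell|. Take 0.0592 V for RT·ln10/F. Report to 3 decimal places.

0.039 V

For a concentration cell E°cell = 0, since both electrodes use the same couple.
The compartment with the higher In3+(aq) concentration (1.62 M) acts as the cathode; ions are reduced there and produced at the dilute (0.018 M) anode.
With n = 3, Ecell = −(0.0592/3)·log([dilute]/[conc]) = −(0.0592/3)·log(0.018/1.62) = +0.039 V.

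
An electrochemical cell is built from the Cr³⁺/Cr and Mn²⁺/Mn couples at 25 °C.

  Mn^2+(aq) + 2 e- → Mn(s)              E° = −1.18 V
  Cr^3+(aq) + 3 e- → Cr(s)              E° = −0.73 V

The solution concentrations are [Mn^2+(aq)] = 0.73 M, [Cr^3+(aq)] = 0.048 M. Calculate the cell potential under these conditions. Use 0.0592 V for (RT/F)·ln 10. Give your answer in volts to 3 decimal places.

+0.428 V

Since E°(Cr³⁺/Cr) > E°(Mn²⁺/Mn), Cr³⁺/Cr serves as the cathode.
The standard potential is −0.73 − (−1.18) = +0.45 V and the balanced reaction transfers n = 6 electrons.
For the overall reaction 2 Cr^3+(aq) + 3 Mn(s) → 2 Cr(s) + 3 Mn^2+(aq), Q = [Mn^2+(aq)]^3 / [Cr^3+(aq)]^2 = 169, giving log Q = 2.227.
E = E° − (0.0592/n)·log Q = +0.45 − (0.0592/6)(2.227) = +0.428 V.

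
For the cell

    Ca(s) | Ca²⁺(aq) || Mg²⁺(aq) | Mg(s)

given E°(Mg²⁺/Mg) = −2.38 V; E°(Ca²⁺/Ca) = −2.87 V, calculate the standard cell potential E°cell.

+0.49 V

By convention the left-hand electrode in cell notation is the anode (oxidation) and the right-hand electrode is the cathode (reduction).
E°cell = E°(right) − E°(left) = −2.38 − (−2.87) = +0.49 V.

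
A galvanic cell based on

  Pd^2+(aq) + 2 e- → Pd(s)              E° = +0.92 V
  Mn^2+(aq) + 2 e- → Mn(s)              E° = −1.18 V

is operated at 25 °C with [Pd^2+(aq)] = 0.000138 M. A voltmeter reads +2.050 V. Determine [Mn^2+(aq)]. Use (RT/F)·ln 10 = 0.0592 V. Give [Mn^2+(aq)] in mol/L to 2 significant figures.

With Pd²⁺/Pd at the cathode and Mn²⁺/Mn at the anode, E°cell = +0.92 − (−1.18) = +2.10 V (n = 2).
Since E = E° − (0.0592/n)·log Q, log Q = n(E° − E)/0.0592 = 1.689.
For Pd^2+(aq) + Mn(s) → Pd(s) + Mn^2+(aq), the reaction quotient is Q = [Mn^2+(aq)] / [Pd^2+(aq)].
Substituting the known concentrations and solving, log [Mn^2+(aq)] = −2.171 and [Mn^2+(aq)] = 0.0067 M.

0.0067 M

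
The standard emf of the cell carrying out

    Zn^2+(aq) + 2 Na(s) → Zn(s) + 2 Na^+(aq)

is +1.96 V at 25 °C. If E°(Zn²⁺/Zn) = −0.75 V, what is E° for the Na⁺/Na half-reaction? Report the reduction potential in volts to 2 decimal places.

−2.71 V

In the reaction as written the Zn²⁺/Zn couple is reduced (cathode) and Na⁺/Na is oxidized (anode), so E°cell = E°(Zn²⁺/Zn) − E°(Na⁺/Na).
E°(Na⁺/Na) = E°(cathode) − E°cell = −0.75 − (+1.96) = −2.71 V.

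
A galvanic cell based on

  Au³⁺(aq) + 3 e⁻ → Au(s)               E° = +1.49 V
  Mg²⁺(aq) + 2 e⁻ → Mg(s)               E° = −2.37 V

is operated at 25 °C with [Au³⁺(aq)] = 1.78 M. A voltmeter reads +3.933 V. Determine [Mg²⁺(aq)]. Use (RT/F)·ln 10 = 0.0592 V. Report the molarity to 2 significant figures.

Au³⁺/Au is the cathode (higher E°); E°cell = +1.49 − (−2.37) = +3.86 V with n = 6.
Rearranging E = E° − (0.0592/n)·log Q gives log Q = 6(+3.86 − (+3.933))/0.0592 = −7.399.
The balanced reaction is 2 Au³⁺(aq) + 3 Mg(s) → 2 Au(s) + 3 Mg²⁺(aq), so Q = [Mg²⁺(aq)]^3 / [Au³⁺(aq)]^2.
Isolating [Mg²⁺(aq)] in Q = 10^{−7.399} yields log [Mg²⁺(aq)] = −2.299, i.e. 0.0050 M.

0.0050 M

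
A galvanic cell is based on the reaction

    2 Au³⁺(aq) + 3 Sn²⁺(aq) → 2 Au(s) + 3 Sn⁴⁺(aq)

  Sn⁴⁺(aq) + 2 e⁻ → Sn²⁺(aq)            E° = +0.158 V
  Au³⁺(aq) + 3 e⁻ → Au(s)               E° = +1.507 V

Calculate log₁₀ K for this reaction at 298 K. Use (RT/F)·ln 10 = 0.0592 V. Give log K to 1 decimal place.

log K = 136.7

The Au³⁺/Au couple is reduced (cathode); E°cell = +1.507 − (+0.158) = +1.349 V with n = 6.
At equilibrium E = 0, so log K = nE°cell / 0.0592 = (6)(+1.349) / 0.0592 = 136.7.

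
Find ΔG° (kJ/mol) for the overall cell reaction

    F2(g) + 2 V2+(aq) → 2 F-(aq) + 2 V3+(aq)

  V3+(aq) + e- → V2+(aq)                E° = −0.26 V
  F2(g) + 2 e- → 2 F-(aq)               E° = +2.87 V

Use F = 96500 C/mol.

−604 kJ/mol

In the reaction as written F2(g) is reduced, so the F₂/F⁻ couple is the cathode and V³⁺/V²⁺ is the anode.
E°cell = +2.87 − (−0.26) = +3.13 V; balancing electrons gives n = 2.
ΔG° = −nFE°cell = −(2)(96500)(+3.13) J/mol = −604 kJ/mol.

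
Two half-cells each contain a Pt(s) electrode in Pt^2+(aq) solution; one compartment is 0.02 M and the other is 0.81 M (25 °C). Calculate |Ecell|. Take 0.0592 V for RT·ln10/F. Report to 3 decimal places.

0.048 V

For a concentration cell E°cell = 0, since both electrodes use the same couple.
The compartment with the higher Pt^2+(aq) concentration (0.81 M) acts as the cathode; ions are reduced there and produced at the dilute (0.02 M) anode.
With n = 2, Ecell = −(0.0592/2)·log([dilute]/[conc]) = −(0.0592/2)·log(0.02/0.81) = +0.048 V.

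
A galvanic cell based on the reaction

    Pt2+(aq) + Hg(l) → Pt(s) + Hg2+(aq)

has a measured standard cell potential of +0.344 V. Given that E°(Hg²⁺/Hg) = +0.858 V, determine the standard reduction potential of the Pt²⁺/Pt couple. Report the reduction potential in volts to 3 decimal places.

+1.202 V

In the reaction as written the Pt²⁺/Pt couple is reduced (cathode) and Hg²⁺/Hg is oxidized (anode), so E°cell = E°(Pt²⁺/Pt) − E°(Hg²⁺/Hg).
E°(Pt²⁺/Pt) = E°cell + E°(anode) = +0.344 + (+0.858) = +1.202 V.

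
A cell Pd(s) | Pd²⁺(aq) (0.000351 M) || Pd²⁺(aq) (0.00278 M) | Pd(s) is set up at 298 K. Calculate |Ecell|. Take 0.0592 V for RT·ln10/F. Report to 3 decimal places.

0.027 V

For a concentration cell E°cell = 0, since both electrodes use the same couple.
The compartment with the higher Pd²⁺(aq) concentration (0.00278 M) acts as the cathode; ions are reduced there and produced at the dilute (0.000351 M) anode.
With n = 2, Ecell = −(0.0592/2)·log([dilute]/[conc]) = −(0.0592/2)·log(0.000351/0.00278) = +0.027 V.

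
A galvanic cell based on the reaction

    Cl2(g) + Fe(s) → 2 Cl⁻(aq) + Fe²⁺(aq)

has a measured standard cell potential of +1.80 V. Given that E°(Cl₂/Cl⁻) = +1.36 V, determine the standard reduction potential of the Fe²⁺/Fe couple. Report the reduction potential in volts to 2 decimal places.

−0.44 V

In the reaction as written the Cl₂/Cl⁻ couple is reduced (cathode) and Fe²⁺/Fe is oxidized (anode), so E°cell = E°(Cl₂/Cl⁻) − E°(Fe²⁺/Fe).
E°(Fe²⁺/Fe) = E°(cathode) − E°cell = +1.36 − (+1.80) = −0.44 V.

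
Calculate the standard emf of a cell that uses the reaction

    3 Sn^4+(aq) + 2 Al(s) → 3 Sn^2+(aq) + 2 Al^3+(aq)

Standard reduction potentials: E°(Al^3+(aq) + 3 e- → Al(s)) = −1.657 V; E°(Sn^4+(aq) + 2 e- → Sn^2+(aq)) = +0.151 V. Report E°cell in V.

In the reaction as written, Sn^4+(aq) is reduced (cathode) and Al^3+(aq) is produced by oxidation at the anode.
E°cell = E°(cathode) − E°(anode) = +0.151 − (−1.657) = +1.808 V.
The positive value indicates the reaction is spontaneous as written.

+1.808 V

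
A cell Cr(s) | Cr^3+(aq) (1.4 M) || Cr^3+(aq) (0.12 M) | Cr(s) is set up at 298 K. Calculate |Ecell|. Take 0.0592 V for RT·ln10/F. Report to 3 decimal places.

0.021 V

For a concentration cell E°cell = 0, since both electrodes use the same couple.
The compartment with the higher Cr^3+(aq) concentration (1.4 M) acts as the cathode; ions are reduced there and produced at the dilute (0.12 M) anode.
With n = 3, Ecell = −(0.0592/3)·log([dilute]/[conc]) = −(0.0592/3)·log(0.12/1.4) = +0.021 V.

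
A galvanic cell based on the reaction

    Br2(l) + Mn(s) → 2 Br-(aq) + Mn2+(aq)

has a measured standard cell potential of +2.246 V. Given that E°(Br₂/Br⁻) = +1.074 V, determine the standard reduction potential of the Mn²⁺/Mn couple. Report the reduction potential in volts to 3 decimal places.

In the reaction as written the Br₂/Br⁻ couple is reduced (cathode) and Mn²⁺/Mn is oxidized (anode), so E°cell = E°(Br₂/Br⁻) − E°(Mn²⁺/Mn).
E°(Mn²⁺/Mn) = E°(cathode) − E°cell = +1.074 − (+2.246) = −1.172 V.

−1.172 V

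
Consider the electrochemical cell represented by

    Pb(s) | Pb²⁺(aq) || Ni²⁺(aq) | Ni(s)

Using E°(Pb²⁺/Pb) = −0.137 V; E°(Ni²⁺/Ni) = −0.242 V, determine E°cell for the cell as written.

By convention the left-hand electrode in cell notation is the anode (oxidation) and the right-hand electrode is the cathode (reduction).
E°cell = E°(right) − E°(left) = −0.242 − (−0.137) = −0.105 V.
The negative sign shows that, as written, the cell would require an external voltage to drive the reaction.

−0.105 V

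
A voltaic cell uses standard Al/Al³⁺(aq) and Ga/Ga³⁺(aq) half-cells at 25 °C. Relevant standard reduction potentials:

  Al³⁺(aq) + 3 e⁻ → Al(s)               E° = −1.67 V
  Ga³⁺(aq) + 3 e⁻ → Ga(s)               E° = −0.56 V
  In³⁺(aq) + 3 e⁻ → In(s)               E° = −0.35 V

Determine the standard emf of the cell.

The Ga³⁺/Ga couple has the higher E°, so Ga ion is reduced (cathode) and Al is oxidized (anode).
E°cell = E°(cathode) − E°(anode) = −0.56 − (−1.67) = +1.11 V.

+1.11 V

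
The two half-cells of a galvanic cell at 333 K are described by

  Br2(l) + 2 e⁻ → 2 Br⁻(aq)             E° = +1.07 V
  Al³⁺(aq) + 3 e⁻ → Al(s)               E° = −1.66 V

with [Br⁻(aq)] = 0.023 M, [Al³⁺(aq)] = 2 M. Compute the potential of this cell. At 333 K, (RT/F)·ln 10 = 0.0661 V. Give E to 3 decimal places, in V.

Br₂/Br⁻ is reduced (cathode, E° = +1.07 V) and Al³⁺/Al is oxidized (anode).
E°cell = E°cat − E°an = +1.07 − (−1.66) = +2.73 V; n = 6.
The balanced reaction is 3 Br2(l) + 2 Al(s) → 6 Br⁻(aq) + 2 Al³⁺(aq), so Q = [Br⁻(aq)]^6·[Al³⁺(aq)]^2 = 5.92×10^−10 and log Q = −9.228.
Applying E = E° − (RT ln10/nF)·log Q gives +2.73 − (0.0661/6)(−9.228) = +2.832 V.

+2.832 V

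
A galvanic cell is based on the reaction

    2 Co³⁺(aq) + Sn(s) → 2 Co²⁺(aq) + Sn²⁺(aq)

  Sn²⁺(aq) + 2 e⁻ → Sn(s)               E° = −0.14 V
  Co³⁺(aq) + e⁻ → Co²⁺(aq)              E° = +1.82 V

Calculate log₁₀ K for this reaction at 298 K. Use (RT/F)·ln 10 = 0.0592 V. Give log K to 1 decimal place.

log K = 66.2

The Co³⁺/Co²⁺ couple is reduced (cathode); E°cell = +1.82 − (−0.14) = +1.96 V with n = 2.
At equilibrium E = 0, so log K = nE°cell / 0.0592 = (2)(+1.96) / 0.0592 = 66.2.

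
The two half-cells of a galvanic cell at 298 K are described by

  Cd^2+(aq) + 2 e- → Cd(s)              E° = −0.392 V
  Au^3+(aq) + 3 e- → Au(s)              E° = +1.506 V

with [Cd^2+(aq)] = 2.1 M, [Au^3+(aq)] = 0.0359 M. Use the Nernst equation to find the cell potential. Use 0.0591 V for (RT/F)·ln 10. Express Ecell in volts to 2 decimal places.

+1.86 V

Au³⁺/Au is reduced (cathode, E° = +1.506 V) and Cd²⁺/Cd is oxidized (anode).
The standard potential is +1.506 − (−0.392) = +1.898 V and the balanced reaction transfers n = 6 electrons.
For the overall reaction 2 Au^3+(aq) + 3 Cd(s) → 2 Au(s) + 3 Cd^2+(aq), Q = [Cd^2+(aq)]^3 / [Au^3+(aq)]^2 = 7.19×10^3, giving log Q = 3.856.
Applying E = E° − (RT ln10/nF)·log Q gives +1.898 − (0.0591/6)(3.856) = +1.86 V.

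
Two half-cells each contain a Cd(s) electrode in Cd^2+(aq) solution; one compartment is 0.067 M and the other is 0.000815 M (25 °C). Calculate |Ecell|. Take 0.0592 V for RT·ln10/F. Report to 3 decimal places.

0.057 V

For a concentration cell E°cell = 0, since both electrodes use the same couple.
The compartment with the higher Cd^2+(aq) concentration (0.067 M) acts as the cathode; ions are reduced there and produced at the dilute (0.000815 M) anode.
With n = 2, Ecell = −(0.0592/2)·log([dilute]/[conc]) = −(0.0592/2)·log(0.000815/0.067) = +0.057 V.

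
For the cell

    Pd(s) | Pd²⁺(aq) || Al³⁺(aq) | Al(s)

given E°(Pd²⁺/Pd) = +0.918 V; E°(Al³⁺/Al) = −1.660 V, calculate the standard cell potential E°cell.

−2.578 V

By convention the left-hand electrode in cell notation is the anode (oxidation) and the right-hand electrode is the cathode (reduction).
E°cell = E°(right) − E°(left) = −1.660 − (+0.918) = −2.578 V.
The negative sign shows that, as written, the cell would require an external voltage to drive the reaction.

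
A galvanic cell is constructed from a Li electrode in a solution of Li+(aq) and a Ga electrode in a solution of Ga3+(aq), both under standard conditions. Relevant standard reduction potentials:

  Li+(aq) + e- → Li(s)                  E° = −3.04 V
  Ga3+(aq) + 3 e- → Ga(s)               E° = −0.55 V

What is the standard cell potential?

The Ga³⁺/Ga couple has the higher E°, so Ga ion is reduced (cathode) and Li is oxidized (anode).
E°cell = E°(cathode) − E°(anode) = −0.55 − (−3.04) = +2.49 V.

+2.49 V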